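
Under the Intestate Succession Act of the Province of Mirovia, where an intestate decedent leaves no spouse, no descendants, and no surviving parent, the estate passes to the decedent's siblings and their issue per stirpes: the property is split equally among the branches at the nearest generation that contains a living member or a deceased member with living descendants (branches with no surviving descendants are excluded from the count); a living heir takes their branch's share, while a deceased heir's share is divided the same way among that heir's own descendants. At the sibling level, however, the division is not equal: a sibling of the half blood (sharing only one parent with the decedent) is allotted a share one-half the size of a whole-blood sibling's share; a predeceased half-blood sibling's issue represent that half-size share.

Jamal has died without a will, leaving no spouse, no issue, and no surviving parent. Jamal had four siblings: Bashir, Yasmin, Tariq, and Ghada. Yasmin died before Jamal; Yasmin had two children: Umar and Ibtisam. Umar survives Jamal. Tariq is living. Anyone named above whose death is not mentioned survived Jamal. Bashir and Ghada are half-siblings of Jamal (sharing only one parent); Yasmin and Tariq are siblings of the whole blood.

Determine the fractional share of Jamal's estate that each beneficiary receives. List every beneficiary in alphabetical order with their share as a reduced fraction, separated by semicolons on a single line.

Bashir 1/6; Ghada 1/6; Ibtisam 1/6; Tariq 1/3; Umar 1/6

No spouse, descendants, or parent survives, so the estate passes to Jamal's siblings per stirpes.
Half-blood siblings count for one-half the weight of whole-blood siblings at the initial division.
Dividing 1 in proportion to weights (total weight 3): Bashir (weight 1/2) → 1/6; Yasmin (weight 1) → 1/3; Tariq (weight 1) → 1/3; Ghada (weight 1/2) → 1/6.
Bashir is living and takes 1/6.
Yasmin predeceased; the 1/3 allotted to Yasmin's branch passes to Yasmin's issue by representation.
The 1/3 is divided into 2 equal shares of 1/6 among Umar, Ibtisam.
Umar is living and takes 1/6.
Ibtisam is living and takes 1/6.
Tariq is living and takes 1/3.
Ghada is living and takes 1/6.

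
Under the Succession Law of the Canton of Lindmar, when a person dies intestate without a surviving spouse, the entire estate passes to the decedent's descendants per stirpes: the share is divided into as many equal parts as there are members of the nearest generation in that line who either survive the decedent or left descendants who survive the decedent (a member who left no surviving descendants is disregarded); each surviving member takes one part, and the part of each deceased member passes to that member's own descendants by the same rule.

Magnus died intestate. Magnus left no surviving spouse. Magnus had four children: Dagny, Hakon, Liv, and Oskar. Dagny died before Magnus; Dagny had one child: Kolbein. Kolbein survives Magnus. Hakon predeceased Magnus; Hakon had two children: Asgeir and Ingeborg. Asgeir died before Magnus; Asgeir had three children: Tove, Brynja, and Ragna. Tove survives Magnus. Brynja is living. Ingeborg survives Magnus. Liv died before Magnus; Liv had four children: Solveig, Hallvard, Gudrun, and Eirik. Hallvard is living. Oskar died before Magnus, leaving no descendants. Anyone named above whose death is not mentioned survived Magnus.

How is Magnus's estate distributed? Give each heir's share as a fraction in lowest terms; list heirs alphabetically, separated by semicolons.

Brynja 1/18; Eirik 1/12; Gudrun 1/12; Hallvard 1/12; Ingeborg 1/6; Kolbein 1/3; Ragna 1/18; Solveig 1/12; Tove 1/18

There is no surviving spouse, so the entire estate passes to Magnus's descendants per stirpes.
Oskar left no surviving issue, so that branch lapses and is disregarded.
The estate is divided into 3 equal shares of 1/3 among Dagny, Hakon, Liv.
Dagny predeceased; the 1/3 allotted to Dagny's branch passes to Dagny's issue by representation.
Kolbein is the sole taker at this level and receives the full 1/3.
Hakon predeceased; the 1/3 allotted to Hakon's branch passes to Hakon's issue by representation.
The 1/3 is divided into 2 equal shares of 1/6 among Asgeir, Ingeborg.
Asgeir predeceased; the 1/6 allotted to Asgeir's branch passes to Asgeir's issue by representation.
The 1/6 is divided into 3 equal shares of 1/18 among Tove, Brynja, Ragna.
Tove is living and takes 1/18.
Brynja is living and takes 1/18.
Ragna is living and takes 1/18.
Ingeborg is living and takes 1/6.
Liv predeceased; the 1/3 allotted to Liv's branch passes to Liv's issue by representation.
The 1/3 is divided into 4 equal shares of 1/12 among Solveig, Hallvard, Gudrun, Eirik.
Solveig is living and takes 1/12.
Hallvard is living and takes 1/12.
Gudrun is living and takes 1/12.
Eirik is living and takes 1/12.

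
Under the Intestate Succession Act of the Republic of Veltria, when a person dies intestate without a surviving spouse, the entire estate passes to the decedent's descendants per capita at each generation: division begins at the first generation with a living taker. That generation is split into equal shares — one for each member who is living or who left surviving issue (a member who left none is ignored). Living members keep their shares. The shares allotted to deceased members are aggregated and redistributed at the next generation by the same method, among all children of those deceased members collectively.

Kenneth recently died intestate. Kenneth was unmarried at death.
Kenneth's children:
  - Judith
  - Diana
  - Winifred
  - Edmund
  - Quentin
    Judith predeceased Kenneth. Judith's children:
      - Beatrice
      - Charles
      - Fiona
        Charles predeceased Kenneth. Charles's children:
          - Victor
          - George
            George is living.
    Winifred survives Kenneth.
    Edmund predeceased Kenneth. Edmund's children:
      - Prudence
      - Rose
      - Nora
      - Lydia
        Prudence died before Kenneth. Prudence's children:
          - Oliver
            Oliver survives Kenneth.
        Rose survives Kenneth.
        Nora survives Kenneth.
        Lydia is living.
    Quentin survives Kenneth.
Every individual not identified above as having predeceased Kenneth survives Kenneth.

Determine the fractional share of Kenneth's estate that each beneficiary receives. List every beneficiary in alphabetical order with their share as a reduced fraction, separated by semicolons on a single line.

Beatrice 2/35; Diana 1/5; Fiona 2/35; George 4/105; Lydia 2/35; Nora 2/35; Oliver 4/105; Quentin 1/5; Rose 2/35; Victor 4/105; Winifred 1/5

There is no surviving spouse, so the entire estate passes to Kenneth's descendants per capita at each generation.
At generation 1 (Judith, Diana, Winifred, Edmund, Quentin) there are 5 shares of (1)/5 = 1/5 each.
Living: Diana, Winifred, and Quentin — each takes 1/5.
Deceased: Judith and Edmund. Their combined 2/5 is pooled and carried to generation 2.
At generation 2 (Beatrice, Charles, Fiona, Prudence, Rose, Nora, Lydia) there are 7 shares of (2/5)/7 = 2/35 each.
Living: Beatrice, Fiona, Rose, Nora, and Lydia — each takes 2/35.
Deceased: Charles and Prudence. Their combined 4/35 is pooled and carried to generation 3.
At generation 3 (Victor, George, Oliver) there are 3 shares of (4/35)/3 = 4/105 each.
Living: Victor, George, and Oliver — each takes 4/105.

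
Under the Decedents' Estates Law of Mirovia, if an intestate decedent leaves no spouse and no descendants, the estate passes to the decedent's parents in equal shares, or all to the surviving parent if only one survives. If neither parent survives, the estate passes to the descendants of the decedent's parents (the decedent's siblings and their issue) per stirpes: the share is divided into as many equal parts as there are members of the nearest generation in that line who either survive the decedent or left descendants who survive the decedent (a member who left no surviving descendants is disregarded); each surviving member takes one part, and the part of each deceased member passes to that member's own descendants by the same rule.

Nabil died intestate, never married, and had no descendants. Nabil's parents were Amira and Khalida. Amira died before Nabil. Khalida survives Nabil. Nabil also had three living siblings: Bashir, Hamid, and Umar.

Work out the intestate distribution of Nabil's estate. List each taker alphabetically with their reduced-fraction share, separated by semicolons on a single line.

Khalida 1

Only one parent, Khalida, survives, so Khalida takes the entire estate. The siblings take nothing because a surviving parent has priority.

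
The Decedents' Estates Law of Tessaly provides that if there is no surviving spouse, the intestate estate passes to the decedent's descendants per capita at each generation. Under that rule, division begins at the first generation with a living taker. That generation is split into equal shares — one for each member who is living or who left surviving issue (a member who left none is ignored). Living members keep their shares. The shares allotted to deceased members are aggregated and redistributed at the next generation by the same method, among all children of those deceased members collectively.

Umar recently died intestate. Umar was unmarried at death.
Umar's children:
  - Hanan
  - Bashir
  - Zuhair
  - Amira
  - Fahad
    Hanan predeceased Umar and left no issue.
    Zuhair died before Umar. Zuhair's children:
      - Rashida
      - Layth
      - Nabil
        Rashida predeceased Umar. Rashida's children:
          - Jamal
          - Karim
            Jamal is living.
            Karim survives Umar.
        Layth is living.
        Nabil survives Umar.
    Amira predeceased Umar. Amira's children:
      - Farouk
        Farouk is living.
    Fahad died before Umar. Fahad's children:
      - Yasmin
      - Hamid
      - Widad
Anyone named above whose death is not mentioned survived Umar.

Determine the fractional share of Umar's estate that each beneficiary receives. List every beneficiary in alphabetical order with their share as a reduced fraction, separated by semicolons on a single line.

There is no surviving spouse, so the entire estate passes to Umar's descendants per capita at each generation.
At generation 1 (Bashir, Zuhair, Amira, Fahad) there are 4 shares of (1)/4 = 1/4 each.
Living: Bashir — each takes 1/4.
Deceased: Zuhair, Amira, and Fahad. Their combined 3/4 is pooled and carried to generation 2.
At generation 2 (Rashida, Layth, Nabil, Farouk, Yasmin, Hamid, Widad) there are 7 shares of (3/4)/7 = 3/28 each.
Living: Layth, Nabil, Farouk, Yasmin, Hamid, and Widad — each takes 3/28.
Deceased: Rashida. That 3/28 share is carried to generation 3.
At generation 3 (Jamal, Karim) there are 2 shares of (3/28)/2 = 3/56 each.
Living: Jamal and Karim — each takes 3/56.

Bashir 1/4; Farouk 3/28; Hamid 3/28; Jamal 3/56; Karim 3/56; Layth 3/28; Nabil 3/28; Widad 3/28; Yasmin 3/28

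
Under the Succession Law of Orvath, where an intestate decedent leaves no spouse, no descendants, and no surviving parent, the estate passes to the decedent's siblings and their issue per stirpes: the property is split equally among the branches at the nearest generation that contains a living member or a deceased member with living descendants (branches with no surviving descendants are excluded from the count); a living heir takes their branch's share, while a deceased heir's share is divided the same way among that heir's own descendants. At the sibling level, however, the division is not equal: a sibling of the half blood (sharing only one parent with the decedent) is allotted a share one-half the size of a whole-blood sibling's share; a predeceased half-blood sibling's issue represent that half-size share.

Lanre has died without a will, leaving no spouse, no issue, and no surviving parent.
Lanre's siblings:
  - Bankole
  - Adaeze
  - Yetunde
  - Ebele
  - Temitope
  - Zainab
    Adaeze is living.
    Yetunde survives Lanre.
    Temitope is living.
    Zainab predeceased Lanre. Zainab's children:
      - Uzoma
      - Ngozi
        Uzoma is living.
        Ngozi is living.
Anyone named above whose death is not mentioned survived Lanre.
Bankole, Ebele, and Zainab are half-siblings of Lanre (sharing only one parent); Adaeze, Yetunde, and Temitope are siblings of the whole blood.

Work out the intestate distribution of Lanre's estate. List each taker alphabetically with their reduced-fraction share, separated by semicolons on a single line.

No spouse, descendants, or parent survives, so the estate passes to Lanre's siblings per stirpes.
Half-blood siblings count for one-half the weight of whole-blood siblings at the initial division.
Dividing 1 in proportion to weights (total weight 9/2): Bankole (weight 1/2) → 1/9; Adaeze (weight 1) → 2/9; Yetunde (weight 1) → 2/9; Ebele (weight 1/2) → 1/9; Temitope (weight 1) → 2/9; Zainab (weight 1/2) → 1/9.
Bankole is living and takes 1/9.
Adaeze is living and takes 2/9.
Yetunde is living and takes 2/9.
Ebele is living and takes 1/9.
Temitope is living and takes 2/9.
Zainab predeceased; the 1/9 allotted to Zainab's branch passes to Zainab's issue by representation.
The 1/9 is divided into 2 equal shares of 1/18 among Uzoma, Ngozi.
Uzoma is living and takes 1/18.
Ngozi is living and takes 1/18.

Adaeze 2/9; Bankole 1/9; Ebele 1/9; Ngozi 1/18; Temitope 2/9; Uzoma 1/18; Yetunde 2/9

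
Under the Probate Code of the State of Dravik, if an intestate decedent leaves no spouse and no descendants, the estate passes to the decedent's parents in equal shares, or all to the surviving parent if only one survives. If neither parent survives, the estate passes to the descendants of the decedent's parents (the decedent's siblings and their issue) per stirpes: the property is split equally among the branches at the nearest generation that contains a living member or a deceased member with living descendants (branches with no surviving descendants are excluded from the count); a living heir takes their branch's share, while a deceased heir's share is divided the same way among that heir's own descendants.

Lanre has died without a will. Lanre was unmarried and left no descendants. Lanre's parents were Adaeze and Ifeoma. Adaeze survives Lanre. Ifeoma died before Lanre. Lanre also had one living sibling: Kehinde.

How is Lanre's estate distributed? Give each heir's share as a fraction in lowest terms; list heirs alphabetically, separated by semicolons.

Only one parent, Adaeze, survives, so Adaeze takes the entire estate. The siblings take nothing because a surviving parent has priority.

Adaeze 1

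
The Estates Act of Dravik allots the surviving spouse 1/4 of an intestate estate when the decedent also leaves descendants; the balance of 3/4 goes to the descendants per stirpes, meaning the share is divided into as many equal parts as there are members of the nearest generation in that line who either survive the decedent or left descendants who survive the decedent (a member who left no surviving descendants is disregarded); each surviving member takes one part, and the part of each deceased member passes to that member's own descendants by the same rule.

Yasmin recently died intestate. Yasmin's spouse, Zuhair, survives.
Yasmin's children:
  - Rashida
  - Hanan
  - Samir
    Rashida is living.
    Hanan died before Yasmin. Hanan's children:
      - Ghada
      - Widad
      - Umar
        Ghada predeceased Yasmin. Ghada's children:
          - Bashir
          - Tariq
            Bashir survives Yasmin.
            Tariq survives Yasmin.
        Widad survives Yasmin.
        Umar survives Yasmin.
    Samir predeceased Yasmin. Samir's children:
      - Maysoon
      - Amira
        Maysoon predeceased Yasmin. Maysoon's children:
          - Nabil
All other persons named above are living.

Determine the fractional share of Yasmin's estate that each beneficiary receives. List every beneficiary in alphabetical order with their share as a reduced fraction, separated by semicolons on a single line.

Amira 1/8; Bashir 1/24; Nabil 1/8; Rashida 1/4; Tariq 1/24; Umar 1/12; Widad 1/12; Zuhair 1/4

Zuhair, as surviving spouse, takes 1/4.
The remaining 3/4 passes to Yasmin's descendants per stirpes.
The 3/4 is divided into 3 equal shares of 1/4 among Rashida, Hanan, Samir.
Rashida is living and takes 1/4.
Hanan predeceased; the 1/4 allotted to Hanan's branch passes to Hanan's issue by representation.
The 1/4 is divided into 3 equal shares of 1/12 among Ghada, Widad, Umar.
Ghada predeceased; the 1/12 allotted to Ghada's branch passes to Ghada's issue by representation.
The 1/12 is divided into 2 equal shares of 1/24 among Bashir, Tariq.
Bashir is living and takes 1/24.
Tariq is living and takes 1/24.
Widad is living and takes 1/12.
Umar is living and takes 1/12.
Samir predeceased; the 1/4 allotted to Samir's branch passes to Samir's issue by representation.
The 1/4 is divided into 2 equal shares of 1/8 among Maysoon, Amira.
Maysoon predeceased; the 1/8 allotted to Maysoon's branch passes to Maysoon's issue by representation.
Nabil is the sole taker at this level and receives the full 1/8.
Amira is living and takes 1/8.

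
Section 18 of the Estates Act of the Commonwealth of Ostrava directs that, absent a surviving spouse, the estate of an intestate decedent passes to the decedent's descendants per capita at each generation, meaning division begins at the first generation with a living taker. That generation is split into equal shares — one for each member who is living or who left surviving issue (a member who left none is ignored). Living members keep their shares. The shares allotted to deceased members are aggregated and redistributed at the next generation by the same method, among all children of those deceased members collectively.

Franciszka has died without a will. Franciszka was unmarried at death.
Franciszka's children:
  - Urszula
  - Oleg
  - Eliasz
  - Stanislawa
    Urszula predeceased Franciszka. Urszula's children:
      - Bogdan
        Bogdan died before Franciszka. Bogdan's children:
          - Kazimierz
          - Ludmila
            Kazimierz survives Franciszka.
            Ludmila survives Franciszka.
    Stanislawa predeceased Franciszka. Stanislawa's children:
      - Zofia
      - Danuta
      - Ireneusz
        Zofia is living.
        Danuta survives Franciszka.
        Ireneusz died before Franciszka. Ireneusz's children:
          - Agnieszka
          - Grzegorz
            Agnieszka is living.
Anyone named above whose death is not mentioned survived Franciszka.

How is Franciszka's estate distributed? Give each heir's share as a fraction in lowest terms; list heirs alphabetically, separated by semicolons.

Agnieszka 1/16; Danuta 1/8; Eliasz 1/4; Grzegorz 1/16; Kazimierz 1/16; Ludmila 1/16; Oleg 1/4; Zofia 1/8

There is no surviving spouse, so the entire estate passes to Franciszka's descendants per capita at each generation.
At generation 1 (Urszula, Oleg, Eliasz, Stanislawa) there are 4 shares of (1)/4 = 1/4 each.
Living: Oleg and Eliasz — each takes 1/4.
Deceased: Urszula and Stanislawa. Their combined 1/2 is pooled and carried to generation 2.
At generation 2 (Bogdan, Zofia, Danuta, Ireneusz) there are 4 shares of (1/2)/4 = 1/8 each.
Living: Zofia and Danuta — each takes 1/8.
Deceased: Bogdan and Ireneusz. Their combined 1/4 is pooled and carried to generation 3.
At generation 3 (Kazimierz, Ludmila, Agnieszka, Grzegorz) there are 4 shares of (1/4)/4 = 1/16 each.
Living: Kazimierz, Ludmila, Agnieszka, and Grzegorz — each takes 1/16.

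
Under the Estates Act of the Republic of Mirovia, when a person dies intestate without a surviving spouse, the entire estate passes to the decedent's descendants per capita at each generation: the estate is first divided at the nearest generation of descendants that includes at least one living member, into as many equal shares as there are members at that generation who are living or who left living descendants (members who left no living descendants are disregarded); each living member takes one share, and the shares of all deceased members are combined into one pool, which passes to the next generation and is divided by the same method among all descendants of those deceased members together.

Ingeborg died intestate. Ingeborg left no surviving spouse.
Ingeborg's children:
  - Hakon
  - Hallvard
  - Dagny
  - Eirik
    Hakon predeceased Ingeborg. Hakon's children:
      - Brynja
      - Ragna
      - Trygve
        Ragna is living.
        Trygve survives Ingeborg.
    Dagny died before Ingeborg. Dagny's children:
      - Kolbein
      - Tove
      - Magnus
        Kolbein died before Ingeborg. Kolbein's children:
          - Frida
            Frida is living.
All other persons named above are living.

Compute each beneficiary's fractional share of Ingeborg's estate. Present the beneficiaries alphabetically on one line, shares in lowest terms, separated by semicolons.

There is no surviving spouse, so the entire estate passes to Ingeborg's descendants per capita at each generation.
At generation 1 (Hakon, Hallvard, Dagny, Eirik) there are 4 shares of (1)/4 = 1/4 each.
Living: Hallvard and Eirik — each takes 1/4.
Deceased: Hakon and Dagny. Their combined 1/2 is pooled and carried to generation 2.
At generation 2 (Brynja, Ragna, Trygve, Kolbein, Tove, Magnus) there are 6 shares of (1/2)/6 = 1/12 each.
Living: Brynja, Ragna, Trygve, Tove, and Magnus — each takes 1/12.
Deceased: Kolbein. That 1/12 share is carried to generation 3.
At generation 3 (Frida) there are 1 shares of (1/12)/1 = 1/12 each.
Living: Frida — each takes 1/12.

Brynja 1/12; Eirik 1/4; Frida 1/12; Hallvard 1/4; Magnus 1/12; Ragna 1/12; Tove 1/12; Trygve 1/12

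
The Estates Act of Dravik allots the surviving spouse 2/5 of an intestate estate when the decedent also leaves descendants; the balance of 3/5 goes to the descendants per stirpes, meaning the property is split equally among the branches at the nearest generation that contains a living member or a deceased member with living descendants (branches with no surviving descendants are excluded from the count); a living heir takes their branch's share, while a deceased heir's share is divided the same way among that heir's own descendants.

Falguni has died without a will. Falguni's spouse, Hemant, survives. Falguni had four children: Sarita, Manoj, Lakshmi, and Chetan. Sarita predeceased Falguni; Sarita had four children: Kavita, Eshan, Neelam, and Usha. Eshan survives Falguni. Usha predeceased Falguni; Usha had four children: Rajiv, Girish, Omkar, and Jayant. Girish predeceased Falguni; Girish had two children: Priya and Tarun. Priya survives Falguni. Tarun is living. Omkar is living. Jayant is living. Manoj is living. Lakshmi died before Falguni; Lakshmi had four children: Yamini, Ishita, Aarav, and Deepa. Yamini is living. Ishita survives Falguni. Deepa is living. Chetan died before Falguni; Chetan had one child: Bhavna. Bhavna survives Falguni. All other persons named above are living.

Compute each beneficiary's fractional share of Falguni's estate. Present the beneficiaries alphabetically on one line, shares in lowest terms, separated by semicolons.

Aarav 3/80; Bhavna 3/20; Deepa 3/80; Eshan 3/80; Hemant 2/5; Ishita 3/80; Jayant 3/320; Kavita 3/80; Manoj 3/20; Neelam 3/80; Omkar 3/320; Priya 3/640; Rajiv 3/320; Tarun 3/640; Yamini 3/80

Hemant, as surviving spouse, takes 2/5.
The remaining 3/5 passes to Falguni's descendants per stirpes.
The 3/5 is divided into 4 equal shares of 3/20 among Sarita, Manoj, Lakshmi, Chetan.
Sarita predeceased; the 3/20 allotted to Sarita's branch passes to Sarita's issue by representation.
The 3/20 is divided into 4 equal shares of 3/80 among Kavita, Eshan, Neelam, Usha.
Kavita is living and takes 3/80.
Eshan is living and takes 3/80.
Neelam is living and takes 3/80.
Usha predeceased; the 3/80 allotted to Usha's branch passes to Usha's issue by representation.
The 3/80 is divided into 4 equal shares of 3/320 among Rajiv, Girish, Omkar, Jayant.
Rajiv is living and takes 3/320.
Girish predeceased; the 3/320 allotted to Girish's branch passes to Girish's issue by representation.
The 3/320 is divided into 2 equal shares of 3/640 among Priya, Tarun.
Priya is living and takes 3/640.
Tarun is living and takes 3/640.
Omkar is living and takes 3/320.
Jayant is living and takes 3/320.
Manoj is living and takes 3/20.
Lakshmi predeceased; the 3/20 allotted to Lakshmi's branch passes to Lakshmi's issue by representation.
The 3/20 is divided into 4 equal shares of 3/80 among Yamini, Ishita, Aarav, Deepa.
Yamini is living and takes 3/80.
Ishita is living and takes 3/80.
Aarav is living and takes 3/80.
Deepa is living and takes 3/80.
Chetan predeceased; the 3/20 allotted to Chetan's branch passes to Chetan's issue by representation.
Bhavna is the sole taker at this level and receives the full 3/20.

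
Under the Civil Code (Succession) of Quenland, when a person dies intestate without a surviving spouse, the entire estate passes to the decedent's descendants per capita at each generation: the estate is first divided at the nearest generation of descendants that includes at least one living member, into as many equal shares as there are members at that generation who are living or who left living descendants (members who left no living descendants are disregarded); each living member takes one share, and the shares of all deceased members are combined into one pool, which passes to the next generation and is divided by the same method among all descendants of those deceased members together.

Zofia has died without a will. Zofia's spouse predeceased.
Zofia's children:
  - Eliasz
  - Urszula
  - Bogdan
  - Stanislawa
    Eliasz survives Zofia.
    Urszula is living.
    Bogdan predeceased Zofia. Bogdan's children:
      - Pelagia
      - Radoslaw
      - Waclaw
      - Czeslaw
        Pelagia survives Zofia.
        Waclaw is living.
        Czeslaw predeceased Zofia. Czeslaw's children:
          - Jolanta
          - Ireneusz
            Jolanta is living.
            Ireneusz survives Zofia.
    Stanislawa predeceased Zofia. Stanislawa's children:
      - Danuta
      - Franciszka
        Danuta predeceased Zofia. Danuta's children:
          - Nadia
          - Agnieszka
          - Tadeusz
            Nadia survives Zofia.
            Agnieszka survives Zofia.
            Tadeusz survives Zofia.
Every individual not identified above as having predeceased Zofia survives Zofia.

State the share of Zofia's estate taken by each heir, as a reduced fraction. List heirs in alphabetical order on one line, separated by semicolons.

There is no surviving spouse, so the entire estate passes to Zofia's descendants per capita at each generation.
At generation 1 (Eliasz, Urszula, Bogdan, Stanislawa) there are 4 shares of (1)/4 = 1/4 each.
Living: Eliasz and Urszula — each takes 1/4.
Deceased: Bogdan and Stanislawa. Their combined 1/2 is pooled and carried to generation 2.
At generation 2 (Pelagia, Radoslaw, Waclaw, Czeslaw, Danuta, Franciszka) there are 6 shares of (1/2)/6 = 1/12 each.
Living: Pelagia, Radoslaw, Waclaw, and Franciszka — each takes 1/12.
Deceased: Czeslaw and Danuta. Their combined 1/6 is pooled and carried to generation 3.
At generation 3 (Jolanta, Ireneusz, Nadia, Agnieszka, Tadeusz) there are 5 shares of (1/6)/5 = 1/30 each.
Living: Jolanta, Ireneusz, Nadia, Agnieszka, and Tadeusz — each takes 1/30.

Agnieszka 1/30; Eliasz 1/4; Franciszka 1/12; Ireneusz 1/30; Jolanta 1/30; Nadia 1/30; Pelagia 1/12; Radoslaw 1/12; Tadeusz 1/30; Urszula 1/4; Waclaw 1/12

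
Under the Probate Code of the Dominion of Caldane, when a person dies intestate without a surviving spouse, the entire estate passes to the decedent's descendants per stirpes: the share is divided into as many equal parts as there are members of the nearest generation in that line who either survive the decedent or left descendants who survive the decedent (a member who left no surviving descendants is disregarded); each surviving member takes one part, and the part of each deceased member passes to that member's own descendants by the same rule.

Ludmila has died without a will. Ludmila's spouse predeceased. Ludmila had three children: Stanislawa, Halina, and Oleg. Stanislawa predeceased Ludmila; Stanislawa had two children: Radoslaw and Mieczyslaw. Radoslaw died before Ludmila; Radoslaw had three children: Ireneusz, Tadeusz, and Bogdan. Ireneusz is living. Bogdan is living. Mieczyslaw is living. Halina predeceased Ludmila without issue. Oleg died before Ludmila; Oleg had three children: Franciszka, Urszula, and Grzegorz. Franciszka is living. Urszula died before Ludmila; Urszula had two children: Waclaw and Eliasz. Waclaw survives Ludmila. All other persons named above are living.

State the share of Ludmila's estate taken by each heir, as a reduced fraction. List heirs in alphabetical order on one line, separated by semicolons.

Bogdan 1/12; Eliasz 1/12; Franciszka 1/6; Grzegorz 1/6; Ireneusz 1/12; Mieczyslaw 1/4; Tadeusz 1/12; Waclaw 1/12

There is no surviving spouse, so the entire estate passes to Ludmila's descendants per stirpes.
Halina left no surviving issue, so that branch lapses and is disregarded.
The estate is divided into 2 equal shares of 1/2 among Stanislawa, Oleg.
Stanislawa predeceased; the 1/2 allotted to Stanislawa's branch passes to Stanislawa's issue by representation.
The 1/2 is divided into 2 equal shares of 1/4 among Radoslaw, Mieczyslaw.
Radoslaw predeceased; the 1/4 allotted to Radoslaw's branch passes to Radoslaw's issue by representation.
The 1/4 is divided into 3 equal shares of 1/12 among Ireneusz, Tadeusz, Bogdan.
Ireneusz is living and takes 1/12.
Tadeusz is living and takes 1/12.
Bogdan is living and takes 1/12.
Mieczyslaw is living and takes 1/4.
Oleg predeceased; the 1/2 allotted to Oleg's branch passes to Oleg's issue by representation.
The 1/2 is divided into 3 equal shares of 1/6 among Franciszka, Urszula, Grzegorz.
Franciszka is living and takes 1/6.
Urszula predeceased; the 1/6 allotted to Urszula's branch passes to Urszula's issue by representation.
The 1/6 is divided into 2 equal shares of 1/12 among Waclaw, Eliasz.
Waclaw is living and takes 1/12.
Eliasz is living and takes 1/12.
Grzegorz is living and takes 1/6.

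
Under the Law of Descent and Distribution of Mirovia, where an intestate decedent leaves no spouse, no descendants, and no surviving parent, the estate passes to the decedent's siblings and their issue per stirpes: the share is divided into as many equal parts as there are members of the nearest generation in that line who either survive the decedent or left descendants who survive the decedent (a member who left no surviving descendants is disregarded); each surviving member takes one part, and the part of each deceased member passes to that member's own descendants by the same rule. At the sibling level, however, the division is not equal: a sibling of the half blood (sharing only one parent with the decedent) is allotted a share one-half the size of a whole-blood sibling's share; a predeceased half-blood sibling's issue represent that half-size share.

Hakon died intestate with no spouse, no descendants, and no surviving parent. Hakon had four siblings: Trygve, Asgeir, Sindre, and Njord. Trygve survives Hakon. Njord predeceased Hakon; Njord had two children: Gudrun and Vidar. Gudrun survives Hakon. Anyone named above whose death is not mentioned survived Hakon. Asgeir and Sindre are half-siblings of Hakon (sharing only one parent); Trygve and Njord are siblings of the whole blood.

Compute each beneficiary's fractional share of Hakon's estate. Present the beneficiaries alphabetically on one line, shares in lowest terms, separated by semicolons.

Asgeir 1/6; Gudrun 1/6; Sindre 1/6; Trygve 1/3; Vidar 1/6

No spouse, descendants, or parent survives, so the estate passes to Hakon's siblings per stirpes.
Half-blood siblings count for one-half the weight of whole-blood siblings at the initial division.
Dividing 1 in proportion to weights (total weight 3): Trygve (weight 1) → 1/3; Asgeir (weight 1/2) → 1/6; Sindre (weight 1/2) → 1/6; Njord (weight 1) → 1/3.
Trygve is living and takes 1/3.
Asgeir is living and takes 1/6.
Sindre is living and takes 1/6.
Njord predeceased; the 1/3 allotted to Njord's branch passes to Njord's issue by representation.
The 1/3 is divided into 2 equal shares of 1/6 among Gudrun, Vidar.
Gudrun is living and takes 1/6.
Vidar is living and takes 1/6.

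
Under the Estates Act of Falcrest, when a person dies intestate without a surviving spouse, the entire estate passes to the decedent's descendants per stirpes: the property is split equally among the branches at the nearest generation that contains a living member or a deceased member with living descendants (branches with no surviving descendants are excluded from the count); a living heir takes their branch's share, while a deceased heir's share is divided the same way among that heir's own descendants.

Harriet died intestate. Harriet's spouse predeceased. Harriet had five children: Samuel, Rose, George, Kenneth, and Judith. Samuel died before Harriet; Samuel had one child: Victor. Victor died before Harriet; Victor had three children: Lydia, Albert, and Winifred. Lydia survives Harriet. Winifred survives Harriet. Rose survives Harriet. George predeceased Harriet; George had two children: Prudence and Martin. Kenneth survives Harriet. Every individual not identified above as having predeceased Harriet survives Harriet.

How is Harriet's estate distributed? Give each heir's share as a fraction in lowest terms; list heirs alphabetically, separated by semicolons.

There is no surviving spouse, so the entire estate passes to Harriet's descendants per stirpes.
The estate is divided into 5 equal shares of 1/5 among Samuel, Rose, George, Kenneth, Judith.
Samuel predeceased; the 1/5 allotted to Samuel's branch passes to Samuel's issue by representation.
Victor's line is the sole branch at this level, so the full 1/5 passes to Victor's issue by representation.
The 1/5 is divided into 3 equal shares of 1/15 among Lydia, Albert, Winifred.
Lydia is living and takes 1/15.
Albert is living and takes 1/15.
Winifred is living and takes 1/15.
Rose is living and takes 1/5.
George predeceased; the 1/5 allotted to George's branch passes to George's issue by representation.
The 1/5 is divided into 2 equal shares of 1/10 among Prudence, Martin.
Prudence is living and takes 1/10.
Martin is living and takes 1/10.
Kenneth is living and takes 1/5.
Judith is living and takes 1/5.

Albert 1/15; Judith 1/5; Kenneth 1/5; Lydia 1/15; Martin 1/10; Prudence 1/10; Rose 1/5; Winifred 1/15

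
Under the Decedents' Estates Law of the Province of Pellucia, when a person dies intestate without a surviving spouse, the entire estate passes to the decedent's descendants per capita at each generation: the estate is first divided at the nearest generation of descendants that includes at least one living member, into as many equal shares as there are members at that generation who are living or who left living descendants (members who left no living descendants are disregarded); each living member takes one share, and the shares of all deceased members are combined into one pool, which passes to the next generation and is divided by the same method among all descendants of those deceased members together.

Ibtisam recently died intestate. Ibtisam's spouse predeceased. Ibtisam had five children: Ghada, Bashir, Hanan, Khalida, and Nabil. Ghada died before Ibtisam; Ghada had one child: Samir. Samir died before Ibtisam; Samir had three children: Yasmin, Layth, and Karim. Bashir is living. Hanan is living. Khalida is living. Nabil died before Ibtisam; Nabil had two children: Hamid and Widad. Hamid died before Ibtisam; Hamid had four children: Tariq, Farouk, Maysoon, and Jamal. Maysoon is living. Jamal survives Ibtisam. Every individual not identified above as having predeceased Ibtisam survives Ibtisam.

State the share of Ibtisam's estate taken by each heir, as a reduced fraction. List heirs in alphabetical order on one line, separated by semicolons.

Bashir 1/5; Farouk 4/105; Hanan 1/5; Jamal 4/105; Karim 4/105; Khalida 1/5; Layth 4/105; Maysoon 4/105; Tariq 4/105; Widad 2/15; Yasmin 4/105

There is no surviving spouse, so the entire estate passes to Ibtisam's descendants per capita at each generation.
At generation 1 (Ghada, Bashir, Hanan, Khalida, Nabil) there are 5 shares of (1)/5 = 1/5 each.
Living: Bashir, Hanan, and Khalida — each takes 1/5.
Deceased: Ghada and Nabil. Their combined 2/5 is pooled and carried to generation 2.
At generation 2 (Samir, Hamid, Widad) there are 3 shares of (2/5)/3 = 2/15 each.
Living: Widad — each takes 2/15.
Deceased: Samir and Hamid. Their combined 4/15 is pooled and carried to generation 3.
At generation 3 (Yasmin, Layth, Karim, Tariq, Farouk, Maysoon, Jamal) there are 7 shares of (4/15)/7 = 4/105 each.
Living: Yasmin, Layth, Karim, Tariq, Farouk, Maysoon, and Jamal — each takes 4/105.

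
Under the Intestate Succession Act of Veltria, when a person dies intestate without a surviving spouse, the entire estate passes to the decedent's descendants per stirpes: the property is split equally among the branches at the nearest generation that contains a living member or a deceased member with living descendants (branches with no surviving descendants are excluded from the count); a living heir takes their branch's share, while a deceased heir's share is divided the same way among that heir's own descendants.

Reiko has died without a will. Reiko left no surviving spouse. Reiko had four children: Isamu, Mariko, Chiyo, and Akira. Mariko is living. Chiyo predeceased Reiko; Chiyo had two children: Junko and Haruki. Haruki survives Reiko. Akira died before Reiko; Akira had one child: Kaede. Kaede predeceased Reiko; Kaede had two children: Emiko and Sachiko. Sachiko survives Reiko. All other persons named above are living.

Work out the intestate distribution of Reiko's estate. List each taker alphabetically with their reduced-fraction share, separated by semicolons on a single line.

Emiko 1/8; Haruki 1/8; Isamu 1/4; Junko 1/8; Mariko 1/4; Sachiko 1/8

There is no surviving spouse, so the entire estate passes to Reiko's descendants per stirpes.
The estate is divided into 4 equal shares of 1/4 among Isamu, Mariko, Chiyo, Akira.
Isamu is living and takes 1/4.
Mariko is living and takes 1/4.
Chiyo predeceased; the 1/4 allotted to Chiyo's branch passes to Chiyo's issue by representation.
The 1/4 is divided into 2 equal shares of 1/8 among Junko, Haruki.
Junko is living and takes 1/8.
Haruki is living and takes 1/8.
Akira predeceased; the 1/4 allotted to Akira's branch passes to Akira's issue by representation.
Kaede's line is the sole branch at this level, so the full 1/4 passes to Kaede's issue by representation.
The 1/4 is divided into 2 equal shares of 1/8 among Emiko, Sachiko.
Emiko is living and takes 1/8.
Sachiko is living and takes 1/8.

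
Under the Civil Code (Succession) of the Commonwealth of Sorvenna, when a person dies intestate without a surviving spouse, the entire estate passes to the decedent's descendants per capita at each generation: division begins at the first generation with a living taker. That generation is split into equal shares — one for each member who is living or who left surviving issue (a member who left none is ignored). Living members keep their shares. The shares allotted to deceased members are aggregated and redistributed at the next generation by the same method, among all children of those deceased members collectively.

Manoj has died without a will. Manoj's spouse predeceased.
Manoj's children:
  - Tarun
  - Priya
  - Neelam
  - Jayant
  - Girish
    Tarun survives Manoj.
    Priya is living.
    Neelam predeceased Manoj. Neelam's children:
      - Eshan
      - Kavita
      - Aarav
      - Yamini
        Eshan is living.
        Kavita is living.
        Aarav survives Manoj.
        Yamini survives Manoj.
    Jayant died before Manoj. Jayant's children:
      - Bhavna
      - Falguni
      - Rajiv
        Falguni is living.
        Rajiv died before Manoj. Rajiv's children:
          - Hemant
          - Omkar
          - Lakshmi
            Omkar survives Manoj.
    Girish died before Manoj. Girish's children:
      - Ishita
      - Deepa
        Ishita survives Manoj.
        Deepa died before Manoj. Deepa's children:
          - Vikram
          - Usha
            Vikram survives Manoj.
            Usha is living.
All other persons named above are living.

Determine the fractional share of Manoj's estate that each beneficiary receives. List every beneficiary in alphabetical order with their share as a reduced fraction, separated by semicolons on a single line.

There is no surviving spouse, so the entire estate passes to Manoj's descendants per capita at each generation.
At generation 1 (Tarun, Priya, Neelam, Jayant, Girish) there are 5 shares of (1)/5 = 1/5 each.
Living: Tarun and Priya — each takes 1/5.
Deceased: Neelam, Jayant, and Girish. Their combined 3/5 is pooled and carried to generation 2.
At generation 2 (Eshan, Kavita, Aarav, Yamini, Bhavna, Falguni, Rajiv, Ishita, Deepa) there are 9 shares of (3/5)/9 = 1/15 each.
Living: Eshan, Kavita, Aarav, Yamini, Bhavna, Falguni, and Ishita — each takes 1/15.
Deceased: Rajiv and Deepa. Their combined 2/15 is pooled and carried to generation 3.
At generation 3 (Hemant, Omkar, Lakshmi, Vikram, Usha) there are 5 shares of (2/15)/5 = 2/75 each.
Living: Hemant, Omkar, Lakshmi, Vikram, and Usha — each takes 2/75.

Aarav 1/15; Bhavna 1/15; Eshan 1/15; Falguni 1/15; Hemant 2/75; Ishita 1/15; Kavita 1/15; Lakshmi 2/75; Omkar 2/75; Priya 1/5; Tarun 1/5; Usha 2/75; Vikram 2/75; Yamini 1/15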